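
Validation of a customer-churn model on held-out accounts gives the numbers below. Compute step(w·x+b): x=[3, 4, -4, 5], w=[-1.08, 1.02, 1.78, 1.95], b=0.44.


z = (3)·(-1.08) + (4)·(1.02) + (-4)·(1.78) + (5)·(1.95) + 0.44
  = 3.91
step(z) = 1 (z≥0)

1


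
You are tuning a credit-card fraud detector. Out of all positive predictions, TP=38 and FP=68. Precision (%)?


Precision = TP/(TP+FP)
= 38/(38+68)
= 38/106 = 35.85%

35.85%


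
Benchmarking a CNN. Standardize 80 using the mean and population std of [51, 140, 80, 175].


μ = 111.5, σ = 48.7263
z = (80 - 111.5)/48.7263 = -0.6465

-0.6465


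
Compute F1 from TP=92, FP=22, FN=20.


Precision = 92/114 = 0.807
Recall = 92/112 = 0.8214
F1 = 2·P·R/(P+R) = 2·TP/(2·TP+FP+FN) = 184/(184+22+20) = 184/226 = 0.8142

0.8142


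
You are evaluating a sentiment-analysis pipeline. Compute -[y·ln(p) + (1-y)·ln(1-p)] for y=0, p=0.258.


BCE = -[y·ln(p) + (1-y)·ln(1-p)]
= -0 - 1·ln(1-0.258)
= -ln(0.742) = 0.2984

0.2984


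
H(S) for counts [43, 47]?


Probabilities: [43/90, 47/90] ≈ [0.4778, 0.5222]
H = -((43/90)·log₂(43/90) + (47/90)·log₂(47/90))
  = 0.9986 bits

0.9986 bits


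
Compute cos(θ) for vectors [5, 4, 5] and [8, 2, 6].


A·B = 5·8 + 4·2 + 5·6 = 78
‖A‖ = √66 = 8.124, ‖B‖ = √104 = 10.198
cos = 78/(√66·√104) = 78/√6864 = 0.9415

0.9415


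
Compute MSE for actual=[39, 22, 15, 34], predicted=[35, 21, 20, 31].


Squared errors: (39-35)²=16, (22-21)²=1, (15-20)²=25, (34-31)²=9
Sum = 51
MSE = 51/4 = 51/4

51/4


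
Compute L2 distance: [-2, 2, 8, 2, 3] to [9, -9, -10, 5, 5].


d = √((-2-9)² + (2+ 9)² + (8+ 10)² + (2-5)² + (3-5)²)
  = √(121 + 121 + 324 + 9 + 4)
  = √579 = 24.0624

24.0624


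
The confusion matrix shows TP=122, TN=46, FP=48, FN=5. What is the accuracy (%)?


Accuracy = (TP+TN)/(TP+TN+FP+FN)
= (122+46)/(221)
= 168/221 = 76.02%

76.02%


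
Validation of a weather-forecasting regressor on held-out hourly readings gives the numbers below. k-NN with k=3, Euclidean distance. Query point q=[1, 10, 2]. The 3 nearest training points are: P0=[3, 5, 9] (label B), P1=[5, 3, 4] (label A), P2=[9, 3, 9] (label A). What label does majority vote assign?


d(q,P0) = 8.8318  (label B)
d(q,P1) = 8.3066  (label A)
d(q,P2) = 12.7279  (label A)
Votes: A=2, B=1
Majority → A

A


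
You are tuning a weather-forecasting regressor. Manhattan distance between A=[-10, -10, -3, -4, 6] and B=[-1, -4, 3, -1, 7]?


d = |-10+ 1| + |-10+ 4| + |-3-3| + |-4+ 1| + |6-7|
  = 9 + 6 + 6 + 3 + 1
  = 25

25


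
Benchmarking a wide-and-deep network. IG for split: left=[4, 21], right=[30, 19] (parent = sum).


Parent = [34, 40], H_parent = 0.9953
H_left = 0.6343 (n=25), H_right = 0.9633 (n=49)
H_children = (25/74)·0.6343 + (49/74)·0.9633 = 0.8522
IG = 0.9953 - 0.8522 = 0.1431

0.1431


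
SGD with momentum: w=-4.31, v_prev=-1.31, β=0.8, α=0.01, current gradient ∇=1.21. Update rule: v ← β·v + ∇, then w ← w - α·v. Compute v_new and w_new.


v_new = 0.8·-1.31 + 1.21 = -1.048 + 1.21 = 0.162
w_new = -4.31 - 0.01·0.162 = -4.31 - 0.00162 = -4.31162

v_new=0.162, w_new=-4.31162


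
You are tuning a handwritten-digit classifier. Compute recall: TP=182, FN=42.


Recall = TP/(TP+FN)
= 182/(182+42)
= 182/224 = 81.25%

81.25%


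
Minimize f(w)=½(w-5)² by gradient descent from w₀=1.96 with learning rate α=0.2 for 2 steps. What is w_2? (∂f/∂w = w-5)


step 1: grad = 1.96-5 = -3.04; w = 1.96 - 0.2·(-3.04) = 2.568
step 2: grad = 2.568-5 = -2.432; w = 2.568 - 0.2·(-2.432) = 3.0544

3.0544


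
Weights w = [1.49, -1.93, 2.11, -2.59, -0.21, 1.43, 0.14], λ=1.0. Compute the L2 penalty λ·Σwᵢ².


‖w‖₂² = (1.49)² + (-1.93)² + (2.11)² + (-2.59)² + (-0.21)² + (1.43)² + (0.14)²
     = 2.2201 + 3.7249 + 4.4521 + 6.7081 + 0.0441 + 2.0449 + 0.0196
     = 19.2138
λ·‖w‖₂² = 1.0·19.2138 = 19.2138

19.2138


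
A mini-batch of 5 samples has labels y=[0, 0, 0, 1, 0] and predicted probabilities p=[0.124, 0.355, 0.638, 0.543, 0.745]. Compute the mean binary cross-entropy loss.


L[0] = -ln(1-0.124) = -ln(0.876) = 0.1324
L[1] = -ln(1-0.355) = -ln(0.645) = 0.4385
L[2] = -ln(1-0.638) = -ln(0.362) = 1.0161
L[3] = -ln(0.543) = 0.6106
L[4] = -ln(1-0.745) = -ln(0.255) = 1.3665
mean = (0.1324 + 0.4385 + 1.0161 + 0.6106 + 1.3665)/5 = 0.7128

0.7128


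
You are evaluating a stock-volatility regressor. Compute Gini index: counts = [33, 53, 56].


Probabilities: [33/142, 53/142, 56/142] ≈ [0.2324, 0.3732, 0.3944]
Σpᵢ² = (1089 + 2809 + 3136)/142² = 7034/20164
Gini = 1 - Σpᵢ² = 1 - 7034/20164 = 0.6512

0.6512


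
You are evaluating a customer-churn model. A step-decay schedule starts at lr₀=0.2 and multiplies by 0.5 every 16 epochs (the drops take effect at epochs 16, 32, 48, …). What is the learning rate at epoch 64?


n_drops = ⌊64/16⌋ = 4
lr = 0.2·0.5^4 = 0.2·0.0625 = 0.0125

0.0125


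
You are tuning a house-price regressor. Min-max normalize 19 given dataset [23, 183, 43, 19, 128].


min=19, max=183
(19-19)/(183-19) = 0/164 = 0.0

0.0


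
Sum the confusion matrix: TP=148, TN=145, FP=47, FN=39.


Total = TP + TN + FP + FN
= 148 + 145 + 47 + 39
= 379
(Predicted positive: 195, predicted negative: 184)

379


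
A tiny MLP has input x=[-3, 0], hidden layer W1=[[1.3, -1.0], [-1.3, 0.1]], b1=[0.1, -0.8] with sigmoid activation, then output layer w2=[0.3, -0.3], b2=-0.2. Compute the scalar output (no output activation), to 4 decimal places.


z1[0] = (1.3)·(-3) + (-1.0)·(0) + 0.1 = -3.8
z1[1] = (-1.3)·(-3) + (0.1)·(0) - 0.8 = 3.1
h = sigmoid(z1) = [0.0219, 0.9569]
output = (0.3)·(0.0219) + (-0.3)·(0.9569) - 0.2 = -0.4805

-0.4805


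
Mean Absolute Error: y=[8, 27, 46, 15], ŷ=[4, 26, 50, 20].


Absolute errors: |8-4|=4, |27-26|=1, |46-50|=4, |15-20|=5
Sum = 14
MAE = 14/4 = 7/2

7/2


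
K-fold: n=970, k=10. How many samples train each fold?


Fold size = 970/10 = 97
Training per fold = 970 - 97 = 873

873


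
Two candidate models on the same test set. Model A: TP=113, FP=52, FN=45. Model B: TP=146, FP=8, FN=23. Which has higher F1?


Model A: P=113/165=0.6848, R=113/158=0.7152, F1=2PR/(P+R)=2TP/(2TP+FP+FN)=226/323=0.6997
Model B: P=146/154=0.9481, R=146/169=0.8639, F1=2PR/(P+R)=2TP/(2TP+FP+FN)=292/323=0.904
0.6997 < 0.904 → Model B

Model B


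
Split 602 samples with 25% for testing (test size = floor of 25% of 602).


Test = ⌊602·25/100⌋ = 150
Train = 602 - 150 = 452

Train: 452, Test: 150


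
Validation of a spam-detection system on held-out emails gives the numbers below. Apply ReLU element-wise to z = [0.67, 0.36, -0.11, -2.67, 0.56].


ReLU(0.67) = max(0, 0.67) = 0.67
ReLU(0.36) = max(0, 0.36) = 0.36
ReLU(-0.11) = max(0, -0.11) = 0.0
ReLU(-2.67) = max(0, -2.67) = 0.0
ReLU(0.56) = max(0, 0.56) = 0.56
result = [0.67, 0.36, 0.0, 0.0, 0.56]

[0.67, 0.36, 0.0, 0.0, 0.56]


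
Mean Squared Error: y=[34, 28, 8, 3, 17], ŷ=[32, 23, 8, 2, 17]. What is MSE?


Squared errors: (34-32)²=4, (28-23)²=25, (8-8)²=0, (3-2)²=1, (17-17)²=0
Sum = 30
MSE = 30/5 = 6

6


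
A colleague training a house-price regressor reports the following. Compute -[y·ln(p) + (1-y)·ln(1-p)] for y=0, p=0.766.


BCE = -[y·ln(p) + (1-y)·ln(1-p)]
= -0 - 1·ln(1-0.766)
= -ln(0.234) = 1.4524

1.4524


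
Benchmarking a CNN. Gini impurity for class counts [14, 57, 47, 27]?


Probabilities: [14/145, 57/145, 47/145, 27/145] ≈ [0.0966, 0.3931, 0.3241, 0.1862]
Σpᵢ² = (196 + 3249 + 2209 + 729)/145² = 6383/21025
Gini = 1 - Σpᵢ² = 1 - 6383/21025 = 0.6964

0.6964


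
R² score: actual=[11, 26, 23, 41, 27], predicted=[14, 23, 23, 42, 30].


ȳ = 25.6
SS_res = Σ(y-ŷ)² = 28
SS_tot = Σ(y-ȳ)² = 459.2
R² = 1 - SS_res/SS_tot = 1 - 0.061 = 0.939

0.939


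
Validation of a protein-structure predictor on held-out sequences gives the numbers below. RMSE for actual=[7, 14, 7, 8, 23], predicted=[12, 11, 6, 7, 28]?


MSE = 61/5 = 12.2
RMSE = √(61/5) = 3.4928

3.4928


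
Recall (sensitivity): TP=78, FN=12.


Recall = TP/(TP+FN)
= 78/(78+12)
= 78/90 = 86.67%

86.67%


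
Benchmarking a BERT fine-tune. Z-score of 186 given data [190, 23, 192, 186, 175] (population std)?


μ = 153.2, σ = 65.3648
z = (186 - 153.2)/65.3648 = 0.5018

0.5018


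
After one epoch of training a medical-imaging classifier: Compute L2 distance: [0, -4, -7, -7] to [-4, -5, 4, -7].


d = √((0+ 4)² + (-4+ 5)² + (-7-4)² + (-7+ 7)²)
  = √(16 + 1 + 121 + 0)
  = √138 = 11.7473

11.7473


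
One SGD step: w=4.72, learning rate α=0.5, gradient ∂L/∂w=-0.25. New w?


w_new = w - α·∇
= 4.72 - 0.5·-0.25
= 4.72 + 0.125
= 4.845

4.845


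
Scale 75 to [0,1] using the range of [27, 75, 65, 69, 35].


min=27, max=75
(75-27)/(75-27) = 48/48 = 1.0

1.0


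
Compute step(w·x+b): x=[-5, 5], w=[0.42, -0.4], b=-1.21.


z = (-5)·(0.42) + (5)·(-0.4) - 1.21
  = -5.31
step(z) = 0 (z<0)

0


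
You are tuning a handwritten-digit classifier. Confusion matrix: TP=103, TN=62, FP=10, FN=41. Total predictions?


Total = TP + TN + FP + FN
= 103 + 62 + 10 + 41
= 216
(Predicted positive: 113, predicted negative: 103)

216


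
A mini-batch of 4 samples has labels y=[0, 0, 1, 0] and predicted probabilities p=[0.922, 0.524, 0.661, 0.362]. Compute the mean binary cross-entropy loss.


L[0] = -ln(1-0.922) = -ln(0.078) = 2.551
L[1] = -ln(1-0.524) = -ln(0.476) = 0.7423
L[2] = -ln(0.661) = 0.414
L[3] = -ln(1-0.362) = -ln(0.638) = 0.4494
mean = (2.551 + 0.7423 + 0.414 + 0.4494)/4 = 1.0392

1.0392


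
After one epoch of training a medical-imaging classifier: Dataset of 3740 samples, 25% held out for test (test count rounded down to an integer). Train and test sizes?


Test = ⌊3740·25/100⌋ = 935
Train = 3740 - 935 = 2805

Train: 2805, Test: 935


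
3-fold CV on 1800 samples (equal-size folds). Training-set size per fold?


Fold size = 1800/3 = 600
Training per fold = 1800 - 600 = 1200

1200


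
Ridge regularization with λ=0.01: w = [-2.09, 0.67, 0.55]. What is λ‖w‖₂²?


‖w‖₂² = (-2.09)² + (0.67)² + (0.55)²
     = 4.3681 + 0.4489 + 0.3025
     = 5.1195
λ·‖w‖₂² = 0.01·5.1195 = 0.051195

0.051195


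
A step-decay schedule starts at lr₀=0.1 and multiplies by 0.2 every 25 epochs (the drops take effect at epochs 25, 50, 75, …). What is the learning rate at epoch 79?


n_drops = ⌊79/25⌋ = 3
lr = 0.1·0.2^3 = 0.1·0.008 = 0.0008

0.0008


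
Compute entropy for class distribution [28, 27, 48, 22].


Probabilities: [28/125, 27/125, 48/125, 22/125] ≈ [0.224, 0.216, 0.384, 0.176]
H = -((28/125)·log₂(28/125) + (27/125)·log₂(27/125) + (48/125)·log₂(48/125) + (22/125)·log₂(22/125))
  = 1.9324 bits

1.9324 bits


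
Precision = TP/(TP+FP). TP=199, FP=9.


Precision = TP/(TP+FP)
= 199/(199+9)
= 199/208 = 95.67%

95.67%


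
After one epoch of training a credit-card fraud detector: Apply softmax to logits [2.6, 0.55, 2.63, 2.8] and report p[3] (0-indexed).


Exponentials: e^2.6=13.4637, e^0.55=1.7333, e^2.63=13.8738, e^2.8=16.4446
Sum = 45.5154
Softmax = [0.2958, 0.0381, 0.3048, 0.3613]
p[3] = 16.4446/45.5154 = 0.3613

0.3613


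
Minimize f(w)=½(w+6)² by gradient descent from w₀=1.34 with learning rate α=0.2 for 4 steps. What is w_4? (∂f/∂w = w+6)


step 1: grad = 1.34+6 = 7.34; w = 1.34 - 0.2·(7.34) = -0.128
step 2: grad = -0.128+6 = 5.872; w = -0.128 - 0.2·(5.872) = -1.3024
step 3: grad = -1.3024+6 = 4.6976; w = -1.3024 - 0.2·(4.6976) = -2.24192
step 4: grad = -2.24192+6 = 3.75808; w = -2.24192 - 0.2·(3.75808) = -2.993536

-2.993536


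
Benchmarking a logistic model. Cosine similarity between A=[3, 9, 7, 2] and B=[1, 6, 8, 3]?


A·B = 3·1 + 9·6 + 7·8 + 2·3 = 119
‖A‖ = √143 = 11.9583, ‖B‖ = √110 = 10.4881
cos = 119/(√143·√110) = 119/√15730 = 0.9488

0.9488


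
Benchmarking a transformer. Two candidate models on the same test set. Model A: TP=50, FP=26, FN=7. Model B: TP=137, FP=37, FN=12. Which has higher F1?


Model A: P=50/76=0.6579, R=50/57=0.8772, F1=2PR/(P+R)=2TP/(2TP+FP+FN)=100/133=0.7519
Model B: P=137/174=0.7874, R=137/149=0.9195, F1=2PR/(P+R)=2TP/(2TP+FP+FN)=274/323=0.8483
0.7519 < 0.8483 → Model B

Model B


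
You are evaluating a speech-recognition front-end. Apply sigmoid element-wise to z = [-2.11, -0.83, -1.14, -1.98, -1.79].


σ(-2.11) = 1/(1+e^2.11) = 0.1081
σ(-0.83) = 1/(1+e^0.83) = 0.3036
σ(-1.14) = 1/(1+e^1.14) = 0.2423
σ(-1.98) = 1/(1+e^1.98) = 0.1213
σ(-1.79) = 1/(1+e^1.79) = 0.1431
result = [0.1081, 0.3036, 0.2423, 0.1213, 0.1431]

[0.1081, 0.3036, 0.2423, 0.1213, 0.1431]


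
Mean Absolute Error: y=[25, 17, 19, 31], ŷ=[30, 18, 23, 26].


Absolute errors: |25-30|=5, |17-18|=1, |19-23|=4, |31-26|=5
Sum = 15
MAE = 15/4 = 15/4

15/4


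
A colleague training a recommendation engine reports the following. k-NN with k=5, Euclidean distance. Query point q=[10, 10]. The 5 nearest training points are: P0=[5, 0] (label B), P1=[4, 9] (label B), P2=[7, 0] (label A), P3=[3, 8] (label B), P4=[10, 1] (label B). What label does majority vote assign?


d(q,P0) = 11.1803  (label B)
d(q,P1) = 6.0828  (label B)
d(q,P2) = 10.4403  (label A)
d(q,P3) = 7.2801  (label B)
d(q,P4) = 9.0  (label B)
Votes: A=1, B=4
Majority → B

B


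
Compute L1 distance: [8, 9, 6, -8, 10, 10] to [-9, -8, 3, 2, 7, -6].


d = |8+ 9| + |9+ 8| + |6-3| + |-8-2| + |10-7| + |10+ 6|
  = 17 + 17 + 3 + 10 + 3 + 16
  = 66

66


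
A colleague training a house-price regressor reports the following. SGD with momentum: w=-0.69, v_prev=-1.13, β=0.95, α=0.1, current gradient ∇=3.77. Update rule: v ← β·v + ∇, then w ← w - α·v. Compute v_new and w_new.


v_new = 0.95·-1.13 + 3.77 = -1.0735 + 3.77 = 2.6965
w_new = -0.69 - 0.1·2.6965 = -0.69 - 0.26965 = -0.95965

v_new=2.6965, w_new=-0.95965


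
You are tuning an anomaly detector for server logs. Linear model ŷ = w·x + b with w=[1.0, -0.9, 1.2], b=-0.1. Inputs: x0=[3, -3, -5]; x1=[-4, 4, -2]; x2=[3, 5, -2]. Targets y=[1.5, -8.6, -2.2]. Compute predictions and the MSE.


ŷ0 = (1.0)·(3) + (-0.9)·(-3) + (1.2)·(-5) - 0.1 = -0.4
ŷ1 = (1.0)·(-4) + (-0.9)·(4) + (1.2)·(-2) - 0.1 = -10.1
ŷ2 = (1.0)·(3) + (-0.9)·(5) + (1.2)·(-2) - 0.1 = -4.0
errors² = [3.61, 2.25, 3.24]
MSE = 9.1000/3 = 3.0333

3.0333


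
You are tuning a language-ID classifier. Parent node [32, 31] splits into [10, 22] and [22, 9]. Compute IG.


Parent = [32, 31], H_parent = 0.9998
H_left = 0.896 (n=32), H_right = 0.8691 (n=31)
H_children = (32/63)·0.896 + (31/63)·0.8691 = 0.8828
IG = 0.9998 - 0.8828 = 0.117

0.117


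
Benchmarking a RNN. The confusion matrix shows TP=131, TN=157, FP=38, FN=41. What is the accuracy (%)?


Accuracy = (TP+TN)/(TP+TN+FP+FN)
= (131+157)/(367)
= 288/367 = 78.47%

78.47%


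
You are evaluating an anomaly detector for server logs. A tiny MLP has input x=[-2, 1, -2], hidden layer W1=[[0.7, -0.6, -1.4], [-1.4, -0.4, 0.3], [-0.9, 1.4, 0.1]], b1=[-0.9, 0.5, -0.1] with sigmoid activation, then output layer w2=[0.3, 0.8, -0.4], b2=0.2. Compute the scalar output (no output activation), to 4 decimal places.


z1[0] = (0.7)·(-2) + (-0.6)·(1) + (-1.4)·(-2) - 0.9 = -0.1
z1[1] = (-1.4)·(-2) + (-0.4)·(1) + (0.3)·(-2) + 0.5 = 2.3
z1[2] = (-0.9)·(-2) + (1.4)·(1) + (0.1)·(-2) - 0.1 = 2.9
h = sigmoid(z1) = [0.475, 0.9089, 0.9478]
output = (0.3)·(0.475) + (0.8)·(0.9089) + (-0.4)·(0.9478) + 0.2 = 0.6905

0.6905


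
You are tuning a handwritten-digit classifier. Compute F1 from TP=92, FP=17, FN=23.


Precision = 92/109 = 0.844
Recall = 92/115 = 0.8
F1 = 2·P·R/(P+R) = 2·TP/(2·TP+FP+FN) = 184/(184+17+23) = 184/224 = 0.8214

0.8214


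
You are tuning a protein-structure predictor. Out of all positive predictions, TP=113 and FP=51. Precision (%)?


Precision = TP/(TP+FP)
= 113/(113+51)
= 113/164 = 68.9%

68.9%


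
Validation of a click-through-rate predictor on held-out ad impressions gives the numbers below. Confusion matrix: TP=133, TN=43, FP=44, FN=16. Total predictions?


Total = TP + TN + FP + FN
= 133 + 43 + 44 + 16
= 236
(Predicted positive: 177, predicted negative: 59)

236


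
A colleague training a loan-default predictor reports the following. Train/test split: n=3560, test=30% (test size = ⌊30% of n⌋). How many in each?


Test = ⌊3560·30/100⌋ = 1068
Train = 3560 - 1068 = 2492

Train: 2492, Test: 1068


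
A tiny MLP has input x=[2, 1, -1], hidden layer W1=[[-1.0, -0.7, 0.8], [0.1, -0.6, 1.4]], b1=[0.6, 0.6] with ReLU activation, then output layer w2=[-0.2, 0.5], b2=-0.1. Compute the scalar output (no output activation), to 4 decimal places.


z1[0] = (-1.0)·(2) + (-0.7)·(1) + (0.8)·(-1) + 0.6 = -2.9
z1[1] = (0.1)·(2) + (-0.6)·(1) + (1.4)·(-1) + 0.6 = -1.2
h = ReLU(z1) = [0.0, 0.0]
output = (-0.2)·(0.0) + (0.5)·(0.0) - 0.1 = -0.1

-0.1


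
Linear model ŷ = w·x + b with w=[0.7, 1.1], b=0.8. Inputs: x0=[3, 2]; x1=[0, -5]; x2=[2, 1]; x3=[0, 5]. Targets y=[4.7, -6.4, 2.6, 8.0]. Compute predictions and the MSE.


ŷ0 = (0.7)·(3) + (1.1)·(2) + 0.8 = 5.1
ŷ1 = (0.7)·(0) + (1.1)·(-5) + 0.8 = -4.7
ŷ2 = (0.7)·(2) + (1.1)·(1) + 0.8 = 3.3
ŷ3 = (0.7)·(0) + (1.1)·(5) + 0.8 = 6.3
errors² = [0.16, 2.89, 0.49, 2.89]
MSE = 6.4300/4 = 1.6075

1.6075


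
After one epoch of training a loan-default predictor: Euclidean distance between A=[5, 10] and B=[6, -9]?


d = √((5-6)² + (10+ 9)²)
  = √(1 + 361)
  = √362 = 19.0263

19.0263


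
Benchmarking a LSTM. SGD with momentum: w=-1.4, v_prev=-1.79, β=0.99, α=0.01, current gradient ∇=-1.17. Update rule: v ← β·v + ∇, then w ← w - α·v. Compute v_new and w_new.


v_new = 0.99·-1.79 - 1.17 = -1.7721 - 1.17 = -2.9421
w_new = -1.4 - 0.01·-2.9421 = -1.4 + 0.029421 = -1.370579

v_new=-2.9421, w_new=-1.370579


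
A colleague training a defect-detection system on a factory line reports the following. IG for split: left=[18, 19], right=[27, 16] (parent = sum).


Parent = [45, 35], H_parent = 0.9887
H_left = 0.9995 (n=37), H_right = 0.9523 (n=43)
H_children = (37/80)·0.9995 + (43/80)·0.9523 = 0.9741
IG = 0.9887 - 0.9741 = 0.0146

0.0146


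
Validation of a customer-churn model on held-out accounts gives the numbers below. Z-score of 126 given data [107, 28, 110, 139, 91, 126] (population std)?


μ = 100.1667, σ = 35.6156
z = (126 - 100.1667)/35.6156 = 0.7253

0.7253


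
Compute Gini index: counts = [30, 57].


Probabilities: [30/87, 57/87] ≈ [0.3448, 0.6552]
Σpᵢ² = (900 + 3249)/87² = 4149/7569
Gini = 1 - Σpᵢ² = 1 - 4149/7569 = 0.4518

0.4518


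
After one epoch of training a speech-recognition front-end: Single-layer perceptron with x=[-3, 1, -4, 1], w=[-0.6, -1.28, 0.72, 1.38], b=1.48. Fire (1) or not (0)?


z = (-3)·(-0.6) + (1)·(-1.28) + (-4)·(0.72) + (1)·(1.38) + 1.48
  = 0.5
step(z) = 1 (z≥0)

1


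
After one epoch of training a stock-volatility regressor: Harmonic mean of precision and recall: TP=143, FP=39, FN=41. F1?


Precision = 143/182 = 0.7857
Recall = 143/184 = 0.7772
F1 = 2·P·R/(P+R) = 2·TP/(2·TP+FP+FN) = 286/(286+39+41) = 286/366 = 0.7814

0.7814


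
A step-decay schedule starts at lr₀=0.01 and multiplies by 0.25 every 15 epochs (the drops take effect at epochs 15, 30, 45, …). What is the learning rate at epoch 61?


n_drops = ⌊61/15⌋ = 4
lr = 0.01·0.25^4 = 0.01·0.00390625 = 0.0000390625

0.0000390625


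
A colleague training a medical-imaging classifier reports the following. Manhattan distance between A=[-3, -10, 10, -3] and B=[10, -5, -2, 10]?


d = |-3-10| + |-10+ 5| + |10+ 2| + |-3-10|
  = 13 + 5 + 12 + 13
  = 43

43


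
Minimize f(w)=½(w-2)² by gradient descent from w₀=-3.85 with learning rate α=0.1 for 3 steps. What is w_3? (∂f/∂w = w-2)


step 1: grad = -3.85-2 = -5.85; w = -3.85 - 0.1·(-5.85) = -3.265
step 2: grad = -3.265-2 = -5.265; w = -3.265 - 0.1·(-5.265) = -2.7385
step 3: grad = -2.7385-2 = -4.7385; w = -2.7385 - 0.1·(-4.7385) = -2.26465

-2.26465


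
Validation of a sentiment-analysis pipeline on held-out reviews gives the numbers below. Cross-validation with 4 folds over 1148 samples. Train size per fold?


Fold size = 1148/4 = 287
Training per fold = 1148 - 287 = 861

861


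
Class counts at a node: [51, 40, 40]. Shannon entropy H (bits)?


Probabilities: [51/131, 40/131, 40/131] ≈ [0.3893, 0.3053, 0.3053]
H = -((51/131)·log₂(51/131) + (40/131)·log₂(40/131) + (40/131)·log₂(40/131))
  = 1.575 bits

1.575 bits


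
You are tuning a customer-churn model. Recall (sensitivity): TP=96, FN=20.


Recall = TP/(TP+FN)
= 96/(96+20)
= 96/116 = 82.76%

82.76%


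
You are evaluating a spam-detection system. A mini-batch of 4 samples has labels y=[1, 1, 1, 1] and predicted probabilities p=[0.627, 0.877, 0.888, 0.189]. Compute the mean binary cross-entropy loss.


L[0] = -ln(0.627) = 0.4668
L[1] = -ln(0.877) = 0.1312
L[2] = -ln(0.888) = 0.1188
L[3] = -ln(0.189) = 1.666
mean = (0.4668 + 0.1312 + 0.1188 + 1.666)/4 = 0.5957

0.5957


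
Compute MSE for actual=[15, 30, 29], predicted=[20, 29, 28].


Squared errors: (15-20)²=25, (30-29)²=1, (29-28)²=1
Sum = 27
MSE = 27/3 = 9

9


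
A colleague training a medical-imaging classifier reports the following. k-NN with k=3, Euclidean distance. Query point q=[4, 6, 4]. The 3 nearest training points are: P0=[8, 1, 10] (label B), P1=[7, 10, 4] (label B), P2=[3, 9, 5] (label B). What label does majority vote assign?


d(q,P0) = 8.775  (label B)
d(q,P1) = 5.0  (label B)
d(q,P2) = 3.3166  (label B)
Votes: A=0, B=3
Majority → B

B


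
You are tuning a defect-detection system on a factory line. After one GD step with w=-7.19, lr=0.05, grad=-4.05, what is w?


w_new = w - α·∇
= -7.19 - 0.05·-4.05
= -7.19 + 0.2025
= -6.9875

-6.9875


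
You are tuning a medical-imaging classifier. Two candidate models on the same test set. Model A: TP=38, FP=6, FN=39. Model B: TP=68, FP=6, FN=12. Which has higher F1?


Model A: P=38/44=0.8636, R=38/77=0.4935, F1=2PR/(P+R)=2TP/(2TP+FP+FN)=76/121=0.6281
Model B: P=68/74=0.9189, R=68/80=0.85, F1=2PR/(P+R)=2TP/(2TP+FP+FN)=136/154=0.8831
0.6281 < 0.8831 → Model B

Model B


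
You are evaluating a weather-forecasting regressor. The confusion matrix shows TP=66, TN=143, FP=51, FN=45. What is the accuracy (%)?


Accuracy = (TP+TN)/(TP+TN+FP+FN)
= (66+143)/(305)
= 209/305 = 68.52%

68.52%


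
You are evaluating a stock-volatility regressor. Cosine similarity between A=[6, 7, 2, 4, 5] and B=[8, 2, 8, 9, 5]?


A·B = 6·8 + 7·2 + 2·8 + 4·9 + 5·5 = 139
‖A‖ = √130 = 11.4018, ‖B‖ = √238 = 15.4272
cos = 139/(√130·√238) = 139/√30940 = 0.7902

0.7902


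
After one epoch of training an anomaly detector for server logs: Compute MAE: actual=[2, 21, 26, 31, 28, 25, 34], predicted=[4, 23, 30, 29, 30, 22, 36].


Absolute errors: |2-4|=2, |21-23|=2, |26-30|=4, |31-29|=2, |28-30|=2, |25-22|=3, |34-36|=2
Sum = 17
MAE = 17/7 = 17/7

17/7


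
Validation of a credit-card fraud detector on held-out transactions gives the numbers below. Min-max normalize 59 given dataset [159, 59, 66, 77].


min=59, max=159
(59-59)/(159-59) = 0/100 = 0.0

0.0


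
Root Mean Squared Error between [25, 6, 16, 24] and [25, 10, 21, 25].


MSE = 42/4 = 10.5
RMSE = √(42/4) = 3.2404

3.2404


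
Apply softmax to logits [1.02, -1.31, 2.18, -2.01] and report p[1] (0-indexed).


Exponentials: e^1.02=2.7732, e^-1.31=0.2698, e^2.18=8.8463, e^-2.01=0.134
Sum = 12.0233
Softmax = [0.2307, 0.0224, 0.7358, 0.0111]
p[1] = 0.2698/12.0233 = 0.0224

0.0224


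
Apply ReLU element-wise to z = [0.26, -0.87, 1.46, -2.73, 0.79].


ReLU(0.26) = max(0, 0.26) = 0.26
ReLU(-0.87) = max(0, -0.87) = 0.0
ReLU(1.46) = max(0, 1.46) = 1.46
ReLU(-2.73) = max(0, -2.73) = 0.0
ReLU(0.79) = max(0, 0.79) = 0.79
result = [0.26, 0.0, 1.46, 0.0, 0.79]

[0.26, 0.0, 1.46, 0.0, 0.79]


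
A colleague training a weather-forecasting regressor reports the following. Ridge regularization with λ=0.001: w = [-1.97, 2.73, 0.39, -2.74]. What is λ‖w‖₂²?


‖w‖₂² = (-1.97)² + (2.73)² + (0.39)² + (-2.74)²
     = 3.8809 + 7.4529 + 0.1521 + 7.5076
     = 18.9935
λ·‖w‖₂² = 0.001·18.9935 = 0.018993

0.018993


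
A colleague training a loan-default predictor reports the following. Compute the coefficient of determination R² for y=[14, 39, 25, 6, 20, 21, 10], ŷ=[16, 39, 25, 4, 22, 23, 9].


ȳ = 19.2857
SS_res = Σ(y-ŷ)² = 17
SS_tot = Σ(y-ȳ)² = 715.43
R² = 1 - SS_res/SS_tot = 1 - 0.0238 = 0.9762

0.9762


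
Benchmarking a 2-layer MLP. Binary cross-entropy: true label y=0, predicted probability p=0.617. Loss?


BCE = -[y·ln(p) + (1-y)·ln(1-p)]
= -0 - 1·ln(1-0.617)
= -ln(0.383) = 0.9597

0.9597


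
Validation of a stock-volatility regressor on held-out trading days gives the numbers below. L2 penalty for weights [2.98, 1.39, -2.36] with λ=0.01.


‖w‖₂² = (2.98)² + (1.39)² + (-2.36)²
     = 8.8804 + 1.9321 + 5.5696
     = 16.3821
λ·‖w‖₂² = 0.01·16.3821 = 0.163821

0.163821


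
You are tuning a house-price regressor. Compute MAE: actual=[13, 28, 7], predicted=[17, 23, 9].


Absolute errors: |13-17|=4, |28-23|=5, |7-9|=2
Sum = 11
MAE = 11/3 = 11/3

11/3


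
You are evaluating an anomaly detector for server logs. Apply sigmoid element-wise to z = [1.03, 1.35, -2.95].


σ(1.03) = 1/(1+e^-1.03) = 0.7369
σ(1.35) = 1/(1+e^-1.35) = 0.7941
σ(-2.95) = 1/(1+e^2.95) = 0.0497
result = [0.7369, 0.7941, 0.0497]

[0.7369, 0.7941, 0.0497]


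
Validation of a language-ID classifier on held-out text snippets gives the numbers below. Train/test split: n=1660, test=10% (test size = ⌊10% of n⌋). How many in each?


Test = ⌊1660·10/100⌋ = 166
Train = 1660 - 166 = 1494

Train: 1494, Test: 166


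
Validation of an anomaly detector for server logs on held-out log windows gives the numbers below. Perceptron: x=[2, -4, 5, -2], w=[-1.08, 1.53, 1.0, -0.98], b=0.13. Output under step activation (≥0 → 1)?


z = (2)·(-1.08) + (-4)·(1.53) + (5)·(1.0) + (-2)·(-0.98) + 0.13
  = -1.19
step(z) = 0 (z<0)

0


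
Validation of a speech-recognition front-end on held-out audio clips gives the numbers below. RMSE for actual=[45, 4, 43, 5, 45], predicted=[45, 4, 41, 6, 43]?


MSE = 9/5 = 1.8
RMSE = √(9/5) = 1.3416

1.3416


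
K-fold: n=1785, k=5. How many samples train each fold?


Fold size = 1785/5 = 357
Training per fold = 1785 - 357 = 1428

1428


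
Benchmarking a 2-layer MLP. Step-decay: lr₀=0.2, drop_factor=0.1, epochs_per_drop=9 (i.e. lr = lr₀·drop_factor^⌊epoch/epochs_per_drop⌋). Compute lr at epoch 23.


n_drops = ⌊23/9⌋ = 2
lr = 0.2·0.1^2 = 0.2·0.01 = 0.002

0.002


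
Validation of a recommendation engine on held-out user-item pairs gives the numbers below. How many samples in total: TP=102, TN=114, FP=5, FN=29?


Total = TP + TN + FP + FN
= 102 + 114 + 5 + 29
= 250
(Predicted positive: 107, predicted negative: 143)

250


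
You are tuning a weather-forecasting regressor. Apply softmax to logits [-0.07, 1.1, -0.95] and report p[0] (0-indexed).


Exponentials: e^-0.07=0.9324, e^1.1=3.0042, e^-0.95=0.3867
Sum = 4.3233
Softmax = [0.2157, 0.6949, 0.0895]
p[0] = 0.9324/4.3233 = 0.2157

0.2157


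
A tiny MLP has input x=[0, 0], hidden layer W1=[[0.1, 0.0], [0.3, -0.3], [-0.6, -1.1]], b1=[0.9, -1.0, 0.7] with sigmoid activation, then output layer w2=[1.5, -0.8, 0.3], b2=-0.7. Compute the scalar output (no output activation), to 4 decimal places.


z1[0] = (0.1)·(0) + (0.0)·(0) + 0.9 = 0.9
z1[1] = (0.3)·(0) + (-0.3)·(0) - 1.0 = -1.0
z1[2] = (-0.6)·(0) + (-1.1)·(0) + 0.7 = 0.7
h = sigmoid(z1) = [0.7109, 0.2689, 0.6682]
output = (1.5)·(0.7109) + (-0.8)·(0.2689) + (0.3)·(0.6682) - 0.7 = 0.3517

0.3517


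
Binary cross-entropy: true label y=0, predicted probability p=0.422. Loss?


BCE = -[y·ln(p) + (1-y)·ln(1-p)]
= -0 - 1·ln(1-0.422)
= -ln(0.578) = 0.5482

0.5482


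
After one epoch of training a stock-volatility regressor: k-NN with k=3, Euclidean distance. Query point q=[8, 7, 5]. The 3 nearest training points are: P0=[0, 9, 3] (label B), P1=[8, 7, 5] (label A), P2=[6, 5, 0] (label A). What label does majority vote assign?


d(q,P0) = 8.4853  (label B)
d(q,P1) = 0.0  (label A)
d(q,P2) = 5.7446  (label A)
Votes: A=2, B=1
Majority → A

A


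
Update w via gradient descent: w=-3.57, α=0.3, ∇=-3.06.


w_new = w - α·∇
= -3.57 - 0.3·-3.06
= -3.57 + 0.918
= -2.652

-2.652


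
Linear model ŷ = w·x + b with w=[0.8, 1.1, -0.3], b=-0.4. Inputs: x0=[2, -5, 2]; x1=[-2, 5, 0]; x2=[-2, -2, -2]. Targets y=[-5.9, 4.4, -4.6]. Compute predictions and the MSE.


ŷ0 = (0.8)·(2) + (1.1)·(-5) + (-0.3)·(2) - 0.4 = -4.9
ŷ1 = (0.8)·(-2) + (1.1)·(5) + (-0.3)·(0) - 0.4 = 3.5
ŷ2 = (0.8)·(-2) + (1.1)·(-2) + (-0.3)·(-2) - 0.4 = -3.6
errors² = [1.0, 0.81, 1.0]
MSE = 2.8100/3 = 0.9367

0.9367


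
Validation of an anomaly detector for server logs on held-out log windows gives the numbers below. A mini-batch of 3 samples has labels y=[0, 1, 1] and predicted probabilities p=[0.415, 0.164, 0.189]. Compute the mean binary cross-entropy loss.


L[0] = -ln(1-0.415) = -ln(0.585) = 0.5361
L[1] = -ln(0.164) = 1.8079
L[2] = -ln(0.189) = 1.666
mean = (0.5361 + 1.8079 + 1.666)/3 = 1.3367

1.3367


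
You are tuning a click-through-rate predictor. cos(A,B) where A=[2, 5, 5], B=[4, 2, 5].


A·B = 2·4 + 5·2 + 5·5 = 43
‖A‖ = √54 = 7.3485, ‖B‖ = √45 = 6.7082
cos = 43/(√54·√45) = 43/√2430 = 0.8723

0.8723


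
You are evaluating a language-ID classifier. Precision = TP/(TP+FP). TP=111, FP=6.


Precision = TP/(TP+FP)
= 111/(111+6)
= 111/117 = 94.87%

94.87%


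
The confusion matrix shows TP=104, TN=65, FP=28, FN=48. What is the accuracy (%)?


Accuracy = (TP+TN)/(TP+TN+FP+FN)
= (104+65)/(245)
= 169/245 = 68.98%

68.98%


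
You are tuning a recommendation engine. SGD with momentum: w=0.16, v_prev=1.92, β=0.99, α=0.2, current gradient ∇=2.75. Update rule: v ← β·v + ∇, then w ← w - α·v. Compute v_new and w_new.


v_new = 0.99·1.92 + 2.75 = 1.9008 + 2.75 = 4.6508
w_new = 0.16 - 0.2·4.6508 = 0.16 - 0.93016 = -0.77016

v_new=4.6508, w_new=-0.77016


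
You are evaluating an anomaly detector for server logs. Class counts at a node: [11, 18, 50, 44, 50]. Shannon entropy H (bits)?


Probabilities: [11/173, 18/173, 50/173, 44/173, 50/173] ≈ [0.0636, 0.104, 0.289, 0.2543, 0.289]
H = -((11/173)·log₂(11/173) + (18/173)·log₂(18/173) + (50/173)·log₂(50/173) + (44/173)·log₂(44/173) + (50/173)·log₂(50/173))
  = 2.1299 bits

2.1299 bits


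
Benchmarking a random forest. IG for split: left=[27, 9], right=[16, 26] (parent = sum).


Parent = [43, 35], H_parent = 0.9924
H_left = 0.8113 (n=36), H_right = 0.9587 (n=42)
H_children = (36/78)·0.8113 + (42/78)·0.9587 = 0.8907
IG = 0.9924 - 0.8907 = 0.1017

0.1017


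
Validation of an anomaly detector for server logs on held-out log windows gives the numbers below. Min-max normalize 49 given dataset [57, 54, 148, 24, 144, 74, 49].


min=24, max=148
(49-24)/(148-24) = 25/124 = 0.2016

0.2016


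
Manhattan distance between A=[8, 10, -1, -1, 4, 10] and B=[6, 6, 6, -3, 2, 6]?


d = |8-6| + |10-6| + |-1-6| + |-1+ 3| + |4-2| + |10-6|
  = 2 + 4 + 7 + 2 + 2 + 4
  = 21

21


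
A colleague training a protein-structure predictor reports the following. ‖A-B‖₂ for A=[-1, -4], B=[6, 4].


d = √((-1-6)² + (-4-4)²)
  = √(49 + 64)
  = √113 = 10.6301

10.6301


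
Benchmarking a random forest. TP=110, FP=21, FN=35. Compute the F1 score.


Precision = 110/131 = 0.8397
Recall = 110/145 = 0.7586
F1 = 2·P·R/(P+R) = 2·TP/(2·TP+FP+FN) = 220/(220+21+35) = 220/276 = 0.7971

0.7971


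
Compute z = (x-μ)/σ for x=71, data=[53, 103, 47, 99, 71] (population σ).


μ = 74.6, σ = 22.9922
z = (71 - 74.6)/22.9922 = -0.1566

-0.1566


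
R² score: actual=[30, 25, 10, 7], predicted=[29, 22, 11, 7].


ȳ = 18
SS_res = Σ(y-ŷ)² = 11
SS_tot = Σ(y-ȳ)² = 378
R² = 1 - SS_res/SS_tot = 1 - 0.0291 = 0.9709

0.9709


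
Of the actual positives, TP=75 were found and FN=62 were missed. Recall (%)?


Recall = TP/(TP+FN)
= 75/(75+62)
= 75/137 = 54.74%

54.74%


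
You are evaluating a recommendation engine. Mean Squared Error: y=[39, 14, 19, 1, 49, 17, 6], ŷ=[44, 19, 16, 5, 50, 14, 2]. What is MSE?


Squared errors: (39-44)²=25, (14-19)²=25, (19-16)²=9, (1-5)²=16, (49-50)²=1, (17-14)²=9, (6-2)²=16
Sum = 101
MSE = 101/7 = 101/7

101/7


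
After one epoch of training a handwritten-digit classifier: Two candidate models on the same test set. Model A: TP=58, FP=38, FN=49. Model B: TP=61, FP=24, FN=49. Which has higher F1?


Model A: P=58/96=0.6042, R=58/107=0.5421, F1=2PR/(P+R)=2TP/(2TP+FP+FN)=116/203=0.5714
Model B: P=61/85=0.7176, R=61/110=0.5545, F1=2PR/(P+R)=2TP/(2TP+FP+FN)=122/195=0.6256
0.5714 < 0.6256 → Model B

Model B


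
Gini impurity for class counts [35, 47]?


Probabilities: [35/82, 47/82] ≈ [0.4268, 0.5732]
Σpᵢ² = (1225 + 2209)/82² = 3434/6724
Gini = 1 - Σpᵢ² = 1 - 3434/6724 = 0.4893

0.4893


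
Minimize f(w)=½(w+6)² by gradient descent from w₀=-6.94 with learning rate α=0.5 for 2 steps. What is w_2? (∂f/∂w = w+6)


step 1: grad = -6.94+6 = -0.94; w = -6.94 - 0.5·(-0.94) = -6.47
step 2: grad = -6.47+6 = -0.47; w = -6.47 - 0.5·(-0.47) = -6.235

-6.235


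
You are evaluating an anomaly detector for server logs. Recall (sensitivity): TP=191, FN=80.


Recall = TP/(TP+FN)
= 191/(191+80)
= 191/271 = 70.48%

70.48%


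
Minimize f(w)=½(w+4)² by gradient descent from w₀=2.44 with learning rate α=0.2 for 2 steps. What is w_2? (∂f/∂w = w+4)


step 1: grad = 2.44+4 = 6.44; w = 2.44 - 0.2·(6.44) = 1.152
step 2: grad = 1.152+4 = 5.152; w = 1.152 - 0.2·(5.152) = 0.1216

0.1216


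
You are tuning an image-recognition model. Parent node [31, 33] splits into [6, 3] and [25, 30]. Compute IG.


Parent = [31, 33], H_parent = 0.9993
H_left = 0.9183 (n=9), H_right = 0.994 (n=55)
H_children = (9/64)·0.9183 + (55/64)·0.994 = 0.9834
IG = 0.9993 - 0.9834 = 0.0159

0.0159


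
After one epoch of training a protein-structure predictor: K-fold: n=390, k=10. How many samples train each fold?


Fold size = 390/10 = 39
Training per fold = 390 - 39 = 351

351


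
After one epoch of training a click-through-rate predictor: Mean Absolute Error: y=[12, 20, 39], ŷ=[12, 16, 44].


Absolute errors: |12-12|=0, |20-16|=4, |39-44|=5
Sum = 9
MAE = 9/3 = 3

3


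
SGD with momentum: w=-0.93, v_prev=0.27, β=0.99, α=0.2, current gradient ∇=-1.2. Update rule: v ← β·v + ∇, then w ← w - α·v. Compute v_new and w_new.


v_new = 0.99·0.27 - 1.2 = 0.2673 - 1.2 = -0.9327
w_new = -0.93 - 0.2·-0.9327 = -0.93 + 0.18654 = -0.74346

v_new=-0.9327, w_new=-0.74346


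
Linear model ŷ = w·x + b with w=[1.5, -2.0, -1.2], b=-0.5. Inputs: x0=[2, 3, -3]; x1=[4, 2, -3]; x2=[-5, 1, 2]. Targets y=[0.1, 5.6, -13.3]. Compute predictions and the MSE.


ŷ0 = (1.5)·(2) + (-2.0)·(3) + (-1.2)·(-3) - 0.5 = 0.1
ŷ1 = (1.5)·(4) + (-2.0)·(2) + (-1.2)·(-3) - 0.5 = 5.1
ŷ2 = (1.5)·(-5) + (-2.0)·(1) + (-1.2)·(2) - 0.5 = -12.4
errors² = [0.0, 0.25, 0.81]
MSE = 1.0600/3 = 0.3533

0.3533


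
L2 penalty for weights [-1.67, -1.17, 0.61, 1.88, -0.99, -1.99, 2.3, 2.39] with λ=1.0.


‖w‖₂² = (-1.67)² + (-1.17)² + (0.61)² + (1.88)² + (-0.99)² + (-1.99)² + (2.3)² + (2.39)²
     = 2.7889 + 1.3689 + 0.3721 + 3.5344 + 0.9801 + 3.9601 + 5.29 + 5.7121
     = 24.0066
λ·‖w‖₂² = 1.0·24.0066 = 24.0066

24.0066


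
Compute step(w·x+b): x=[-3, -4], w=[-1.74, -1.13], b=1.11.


z = (-3)·(-1.74) + (-4)·(-1.13) + 1.11
  = 10.85
step(z) = 1 (z≥0)

1


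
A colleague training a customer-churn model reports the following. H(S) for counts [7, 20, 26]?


Probabilities: [7/53, 20/53, 26/53] ≈ [0.1321, 0.3774, 0.4906]
H = -((7/53)·log₂(7/53) + (20/53)·log₂(20/53) + (26/53)·log₂(26/53))
  = 1.4203 bits

1.4203 bits


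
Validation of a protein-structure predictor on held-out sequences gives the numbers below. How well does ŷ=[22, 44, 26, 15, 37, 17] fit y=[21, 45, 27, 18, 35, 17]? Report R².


ȳ = 27.1667
SS_res = Σ(y-ŷ)² = 16
SS_tot = Σ(y-ȳ)² = 604.83
R² = 1 - SS_res/SS_tot = 1 - 0.0265 = 0.9735

0.9735


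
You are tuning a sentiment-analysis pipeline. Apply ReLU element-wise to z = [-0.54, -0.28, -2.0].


ReLU(-0.54) = max(0, -0.54) = 0.0
ReLU(-0.28) = max(0, -0.28) = 0.0
ReLU(-2.0) = max(0, -2.0) = 0.0
result = [0.0, 0.0, 0.0]

[0.0, 0.0, 0.0]


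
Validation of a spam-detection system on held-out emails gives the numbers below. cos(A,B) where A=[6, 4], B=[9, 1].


A·B = 6·9 + 4·1 = 58
‖A‖ = √52 = 7.2111, ‖B‖ = √82 = 9.0554
cos = 58/(√52·√82) = 58/√4264 = 0.8882

0.8882


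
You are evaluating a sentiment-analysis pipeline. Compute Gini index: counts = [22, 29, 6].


Probabilities: [22/57, 29/57, 6/57] ≈ [0.386, 0.5088, 0.1053]
Σpᵢ² = (484 + 841 + 36)/57² = 1361/3249
Gini = 1 - Σpᵢ² = 1 - 1361/3249 = 0.5811

0.5811


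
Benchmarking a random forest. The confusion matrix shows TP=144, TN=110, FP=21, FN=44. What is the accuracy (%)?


Accuracy = (TP+TN)/(TP+TN+FP+FN)
= (144+110)/(319)
= 254/319 = 79.62%

79.62%


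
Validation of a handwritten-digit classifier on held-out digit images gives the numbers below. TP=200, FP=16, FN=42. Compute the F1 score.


Precision = 200/216 = 0.9259
Recall = 200/242 = 0.8264
F1 = 2·P·R/(P+R) = 2·TP/(2·TP+FP+FN) = 400/(400+16+42) = 400/458 = 0.8734

0.8734


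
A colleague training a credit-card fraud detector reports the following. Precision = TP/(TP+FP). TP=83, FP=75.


Precision = TP/(TP+FP)
= 83/(83+75)
= 83/158 = 52.53%

52.53%


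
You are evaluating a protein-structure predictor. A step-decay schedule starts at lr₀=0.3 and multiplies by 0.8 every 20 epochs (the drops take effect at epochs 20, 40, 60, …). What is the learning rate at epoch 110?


n_drops = ⌊110/20⌋ = 5
lr = 0.3·0.8^5 = 0.3·0.32768 = 0.098304

0.098304


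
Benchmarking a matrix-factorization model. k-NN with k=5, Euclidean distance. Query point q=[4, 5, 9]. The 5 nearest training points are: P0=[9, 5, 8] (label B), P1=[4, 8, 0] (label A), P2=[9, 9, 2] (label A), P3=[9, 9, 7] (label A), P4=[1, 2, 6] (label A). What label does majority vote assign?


d(q,P0) = 5.099  (label B)
d(q,P1) = 9.4868  (label A)
d(q,P2) = 9.4868  (label A)
d(q,P3) = 6.7082  (label A)
d(q,P4) = 5.1962  (label A)
Votes: A=4, B=1
Majority → A

A


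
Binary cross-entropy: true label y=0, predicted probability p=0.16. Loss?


BCE = -[y·ln(p) + (1-y)·ln(1-p)]
= -0 - 1·ln(1-0.16)
= -ln(0.84) = 0.1744

0.1744


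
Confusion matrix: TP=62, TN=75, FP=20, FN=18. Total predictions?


Total = TP + TN + FP + FN
= 62 + 75 + 20 + 18
= 175
(Predicted positive: 82, predicted negative: 93)

175


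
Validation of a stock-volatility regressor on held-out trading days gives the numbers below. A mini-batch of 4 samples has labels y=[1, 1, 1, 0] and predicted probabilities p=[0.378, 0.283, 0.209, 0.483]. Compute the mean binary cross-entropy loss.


L[0] = -ln(0.378) = 0.9729
L[1] = -ln(0.283) = 1.2623
L[2] = -ln(0.209) = 1.5654
L[3] = -ln(1-0.483) = -ln(0.517) = 0.6597
mean = (0.9729 + 1.2623 + 1.5654 + 0.6597)/4 = 1.1151

1.1151


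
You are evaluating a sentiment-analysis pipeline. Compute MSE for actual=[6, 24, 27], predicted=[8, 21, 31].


Squared errors: (6-8)²=4, (24-21)²=9, (27-31)²=16
Sum = 29
MSE = 29/3 = 29/3

29/3
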